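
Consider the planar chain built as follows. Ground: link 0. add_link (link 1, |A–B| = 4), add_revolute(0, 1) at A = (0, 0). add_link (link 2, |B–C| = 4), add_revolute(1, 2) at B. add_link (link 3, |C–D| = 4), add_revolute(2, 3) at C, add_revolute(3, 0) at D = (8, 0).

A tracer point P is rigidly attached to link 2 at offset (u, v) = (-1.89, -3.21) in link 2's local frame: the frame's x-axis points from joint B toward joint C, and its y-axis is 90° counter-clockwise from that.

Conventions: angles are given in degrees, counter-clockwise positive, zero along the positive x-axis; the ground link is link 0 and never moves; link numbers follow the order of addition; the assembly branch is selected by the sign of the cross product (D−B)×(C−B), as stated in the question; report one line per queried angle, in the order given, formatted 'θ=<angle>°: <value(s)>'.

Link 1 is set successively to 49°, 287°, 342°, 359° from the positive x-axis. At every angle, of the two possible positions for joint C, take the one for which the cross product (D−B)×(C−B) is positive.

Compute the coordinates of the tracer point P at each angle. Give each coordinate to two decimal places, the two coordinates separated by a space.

A=(0,0), D=(8.00,0)
θ=49°: B = A + 4.00·(cos49°, sin49°) = (2.6242, 3.0188)
θ=49°: |BD| = 6.1654
θ=49°: circle(B,4.00) ∩ circle(D,4.00): a=3.0827, h=2.5489
θ=49°:   candidates: C₊=(6.5602,3.7319) cross=15.715; C₋=(4.0641,-0.7130) cross=-15.715
θ=49°:   branch + wants cross > 0 → take C=(6.5602,3.7319) (cross=15.715)
θ=49°: ex = (C−B)/|BC| = (0.9840,0.1783); ey = (-0.1783,0.9840)
θ=49°: P = B + -1.89·ex + -3.21·ey = (1.3367,-0.4767)
θ=287°: B = A + 4.00·(cos287°, sin287°) = (1.1695, -3.8252)
θ=287°: |BD| = 7.8287
θ=287°: circle(B,4.00) ∩ circle(D,4.00): a=3.9143, h=0.8234
θ=287°:   candidates: C₊=(4.1824,-1.1942) cross=6.446; C₋=(4.9871,-2.6310) cross=-6.446
θ=287°:   branch + wants cross > 0 → take C=(4.1824,-1.1942) (cross=6.446)
θ=287°: ex = (C−B)/|BC| = (0.7532,0.6578); ey = (-0.6578,0.7532)
θ=287°: P = B + -1.89·ex + -3.21·ey = (1.8573,-7.4863)
θ=342°: B = A + 4.00·(cos342°, sin342°) = (3.8042, -1.2361)
θ=342°: |BD| = 4.3741
θ=342°: circle(B,4.00) ∩ circle(D,4.00): a=2.1870, h=3.3492
θ=342°:   candidates: C₊=(4.9557,2.5946) cross=14.649; C₋=(6.8486,-3.8307) cross=-14.649
θ=342°:   branch + wants cross > 0 → take C=(4.9557,2.5946) (cross=14.649)
θ=342°: ex = (C−B)/|BC| = (0.2879,0.9577); ey = (-0.9577,0.2879)
θ=342°: P = B + -1.89·ex + -3.21·ey = (6.3343,-3.9701)
θ=359°: B = A + 4.00·(cos359°, sin359°) = (3.9994, -0.0698)
θ=359°: |BD| = 4.0012
θ=359°: circle(B,4.00) ∩ circle(D,4.00): a=2.0006, h=3.4637
θ=359°:   candidates: C₊=(5.9393,3.4283) cross=13.859; C₋=(6.0601,-3.4981) cross=-13.859
θ=359°:   branch + wants cross > 0 → take C=(5.9393,3.4283) (cross=13.859)
θ=359°: ex = (C−B)/|BC| = (0.4850,0.8745); ey = (-0.8745,0.4850)
θ=359°: P = B + -1.89·ex + -3.21·ey = (5.8900,-3.2794)

θ=49°: 1.34 -0.48
θ=287°: 1.86 -7.49
θ=342°: 6.33 -3.97
θ=359°: 5.89 -3.28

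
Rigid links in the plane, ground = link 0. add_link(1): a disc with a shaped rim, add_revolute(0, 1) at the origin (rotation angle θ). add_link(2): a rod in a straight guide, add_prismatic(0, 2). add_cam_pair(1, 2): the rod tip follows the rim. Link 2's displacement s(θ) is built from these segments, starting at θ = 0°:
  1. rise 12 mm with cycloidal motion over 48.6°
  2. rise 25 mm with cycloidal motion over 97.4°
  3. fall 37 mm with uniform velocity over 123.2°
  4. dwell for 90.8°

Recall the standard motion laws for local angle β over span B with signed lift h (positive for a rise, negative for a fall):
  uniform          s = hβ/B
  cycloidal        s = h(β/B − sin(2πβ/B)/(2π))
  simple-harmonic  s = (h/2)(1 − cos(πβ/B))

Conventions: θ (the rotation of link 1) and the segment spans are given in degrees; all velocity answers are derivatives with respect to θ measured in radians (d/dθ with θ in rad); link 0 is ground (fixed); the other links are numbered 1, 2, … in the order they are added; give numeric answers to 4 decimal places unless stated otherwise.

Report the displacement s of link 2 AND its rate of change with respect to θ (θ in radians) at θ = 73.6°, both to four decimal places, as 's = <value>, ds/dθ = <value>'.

segment 1 (0° to 48.6°, cycloidal, h = 12) is passed completely: s = 0.0000 + (12) = 12.0000
θ = 73.6° falls in segment 2 (48.6° to 146°, cycloidal, h = 25): β = 73.6 − 48.6 = 25°, B = 97.4°; Δs = 25·(0.2567 − sin(2π·0.2567)/(2π)) = 2.4415; s = 12.0000 + 2.4415 = 14.4415
velocity in seg [48.6°–146°] (cycloidal), θ in radians: β = 25° = 0.4363 rad, B = 97.4° = 1.7000 rad; ds/dθ = (h/B)(1 − cos(2πβ/B)) = (25/1.7000)(1 − cos(2π·0.2567)) = 15.322777 mm/rad

s = 14.4415, ds/dθ = 15.3228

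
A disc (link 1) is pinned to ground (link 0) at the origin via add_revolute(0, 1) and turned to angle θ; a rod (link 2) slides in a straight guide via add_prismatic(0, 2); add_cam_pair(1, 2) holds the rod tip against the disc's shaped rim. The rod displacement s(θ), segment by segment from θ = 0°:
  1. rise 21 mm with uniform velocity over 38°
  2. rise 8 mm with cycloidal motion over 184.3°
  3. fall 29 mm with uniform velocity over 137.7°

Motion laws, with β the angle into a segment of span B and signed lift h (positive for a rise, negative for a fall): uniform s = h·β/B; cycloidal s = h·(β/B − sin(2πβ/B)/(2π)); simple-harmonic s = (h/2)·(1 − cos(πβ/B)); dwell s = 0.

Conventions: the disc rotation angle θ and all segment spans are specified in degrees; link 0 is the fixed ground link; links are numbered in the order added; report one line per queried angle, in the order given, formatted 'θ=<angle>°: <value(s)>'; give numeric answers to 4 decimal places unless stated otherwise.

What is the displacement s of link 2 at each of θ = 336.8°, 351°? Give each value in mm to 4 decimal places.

segment 1 (0° to 38°, uniform, h = 21) is passed completely: s = 0.0000 + (21) = 21.0000
segment 2 (38° to 222.3°, cycloidal, h = 8) is passed completely: s = 21.0000 + (8) = 29.0000
θ = 336.8° falls in segment 3 (222.3° to 360°, uniform, h = -29): β = 336.8 − 222.3 = 114.5°, B = 137.7°; Δs = -29·114.5/137.7 = -24.1140; s = 29.0000 − 24.1140 = 4.8860
θ = 351° falls in segment 3 (222.3° to 360°, uniform, h = -29): β = 351 − 222.3 = 128.7°, B = 137.7°; Δs = -29·128.7/137.7 = -27.1046; s = 29.0000 − 27.1046 = 1.8954

θ=336.8°: 4.8860
θ=351°: 1.8954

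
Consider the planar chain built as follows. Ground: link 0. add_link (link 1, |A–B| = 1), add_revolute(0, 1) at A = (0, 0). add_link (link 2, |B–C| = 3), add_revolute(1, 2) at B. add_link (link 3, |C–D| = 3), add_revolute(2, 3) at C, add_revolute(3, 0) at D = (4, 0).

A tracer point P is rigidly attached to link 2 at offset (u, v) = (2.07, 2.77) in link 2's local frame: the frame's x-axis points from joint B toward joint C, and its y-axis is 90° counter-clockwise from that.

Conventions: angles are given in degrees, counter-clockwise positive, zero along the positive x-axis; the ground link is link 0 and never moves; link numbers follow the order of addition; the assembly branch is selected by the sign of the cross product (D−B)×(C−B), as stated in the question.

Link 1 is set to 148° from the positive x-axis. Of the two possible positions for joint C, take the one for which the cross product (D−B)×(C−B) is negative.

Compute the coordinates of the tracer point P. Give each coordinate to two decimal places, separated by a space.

A=(0,0), D=(4.00,0)
B = A + 1.00·(cos148°, sin148°) = (-0.8480, 0.5299)
|BD| = 4.8769
circle(B,3.00) ∩ circle(D,3.00): a=2.4385, h=1.7475
  candidates: C₊=(1.7659,2.0022) cross=8.523; C₋=(1.3861,-1.4722) cross=-8.523
  branch - wants cross < 0 → take C=(1.3861,-1.4722) (cross=-8.523)
ex = (C−B)/|BC| = (0.7447,-0.6674); ey = (0.6674,0.7447)
P = B + 2.07·ex + 2.77·ey = (2.5422,1.2113)

2.54 1.21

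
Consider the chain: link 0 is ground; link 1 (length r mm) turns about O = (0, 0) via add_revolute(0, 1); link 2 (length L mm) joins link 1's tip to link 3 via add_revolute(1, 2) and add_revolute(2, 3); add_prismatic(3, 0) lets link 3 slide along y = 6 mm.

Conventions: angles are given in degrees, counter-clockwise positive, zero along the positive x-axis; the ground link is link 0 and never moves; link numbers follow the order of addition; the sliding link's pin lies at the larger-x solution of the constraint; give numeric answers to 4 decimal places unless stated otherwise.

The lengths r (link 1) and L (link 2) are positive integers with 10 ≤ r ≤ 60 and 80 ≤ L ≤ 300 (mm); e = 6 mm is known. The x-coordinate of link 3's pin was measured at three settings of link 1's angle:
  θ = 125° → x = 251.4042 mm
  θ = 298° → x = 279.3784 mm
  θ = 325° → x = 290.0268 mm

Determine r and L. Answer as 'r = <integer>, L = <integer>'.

constraint per measurement: (x − r cos θ)² + (r sin θ − e)² = L²
subtracting the θ₁ and θ₂ equations cancels the r² and L² terms:
r = (x₁² − x₂²) / (2[(x₁cos θ₁ + e sin θ₁) − (x₂cos θ₂ + e sin θ₂)]) = 28.0000 → r = 28
L² = (x₁ − r cos θ₁)² + (r sin θ₁ − e)² = 71824.0101 → L = 268.0000 → L = 268
check at θ₃=325°: x = 290.0268 (printed 290.0268) ✓

r = 28, L = 268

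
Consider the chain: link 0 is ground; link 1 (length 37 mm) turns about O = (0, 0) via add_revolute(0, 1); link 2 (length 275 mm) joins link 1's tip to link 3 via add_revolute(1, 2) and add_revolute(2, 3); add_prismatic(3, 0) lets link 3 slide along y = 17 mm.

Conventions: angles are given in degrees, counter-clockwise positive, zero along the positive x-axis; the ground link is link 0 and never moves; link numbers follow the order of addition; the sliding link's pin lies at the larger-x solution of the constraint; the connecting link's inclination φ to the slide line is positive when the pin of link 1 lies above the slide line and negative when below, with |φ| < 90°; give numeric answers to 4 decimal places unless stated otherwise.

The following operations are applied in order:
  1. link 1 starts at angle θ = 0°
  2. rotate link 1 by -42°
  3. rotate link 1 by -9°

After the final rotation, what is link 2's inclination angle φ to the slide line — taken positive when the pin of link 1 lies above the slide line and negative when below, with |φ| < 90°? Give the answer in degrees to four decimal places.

geometry: r = 37 mm, L = 275 mm, e = 17 mm; θ starts at 0°
rotate link 1 by -42°: θ ← 0° -42° = -42°
rotate link 1 by -9°: θ ← -42° -9° = -51°
h = r sin θ − e = -28.754401 − 17 = -45.754401
sin φ = h / L = -45.754401 / 275 = -0.16637964
φ = arcsin(-0.16637964) = -9.577390°

-9.5774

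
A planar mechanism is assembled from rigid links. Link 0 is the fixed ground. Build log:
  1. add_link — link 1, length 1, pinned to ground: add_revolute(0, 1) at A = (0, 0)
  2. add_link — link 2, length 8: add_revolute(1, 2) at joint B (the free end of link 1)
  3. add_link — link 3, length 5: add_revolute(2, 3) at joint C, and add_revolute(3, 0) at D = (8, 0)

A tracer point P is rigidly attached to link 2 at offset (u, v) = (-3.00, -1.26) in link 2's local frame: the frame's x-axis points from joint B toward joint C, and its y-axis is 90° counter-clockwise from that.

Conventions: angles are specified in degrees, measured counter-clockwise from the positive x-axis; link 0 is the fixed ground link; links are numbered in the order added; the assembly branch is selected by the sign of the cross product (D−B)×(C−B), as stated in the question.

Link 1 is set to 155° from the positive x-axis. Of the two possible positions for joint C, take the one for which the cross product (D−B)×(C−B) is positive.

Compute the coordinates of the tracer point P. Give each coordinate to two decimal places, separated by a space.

A=(0,0), D=(8.00,0)
B = A + 1.00·(cos155°, sin155°) = (-0.9063, 0.4226)
|BD| = 8.9163
circle(B,8.00) ∩ circle(D,5.00): a=6.6452, h=4.4544
  candidates: C₊=(5.9425,4.5571) cross=39.717; C₋=(5.5203,-4.3418) cross=-39.717
  branch + wants cross > 0 → take C=(5.9425,4.5571) (cross=39.717)
ex = (C−B)/|BC| = (0.8561,0.5168); ey = (-0.5168,0.8561)
P = B + -3.00·ex + -1.26·ey = (-2.8234,-2.2065)

-2.82 -2.21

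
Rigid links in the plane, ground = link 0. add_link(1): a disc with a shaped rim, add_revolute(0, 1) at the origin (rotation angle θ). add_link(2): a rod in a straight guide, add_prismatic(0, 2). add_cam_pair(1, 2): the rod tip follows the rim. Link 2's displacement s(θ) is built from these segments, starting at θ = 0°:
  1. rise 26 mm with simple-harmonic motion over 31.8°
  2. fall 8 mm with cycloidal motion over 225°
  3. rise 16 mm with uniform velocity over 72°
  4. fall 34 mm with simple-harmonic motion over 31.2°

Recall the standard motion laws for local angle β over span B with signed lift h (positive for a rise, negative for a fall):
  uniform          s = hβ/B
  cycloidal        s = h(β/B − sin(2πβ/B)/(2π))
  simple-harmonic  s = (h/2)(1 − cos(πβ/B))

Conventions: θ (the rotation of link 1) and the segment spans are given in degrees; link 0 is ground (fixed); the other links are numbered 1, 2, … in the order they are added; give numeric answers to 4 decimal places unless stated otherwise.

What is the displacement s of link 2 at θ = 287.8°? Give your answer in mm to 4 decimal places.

segment 1 (0° to 31.8°, simple-harmonic, h = 26) is passed completely: s = 0.0000 + (26) = 26.0000
segment 2 (31.8° to 256.8°, cycloidal, h = -8) is passed completely: s = 26.0000 + (-8) = 18.0000
θ = 287.8° falls in segment 3 (256.8° to 328.8°, uniform, h = 16): β = 287.8 − 256.8 = 31°, B = 72°; Δs = 16·31/72 = 6.8889; s = 18.0000 + 6.8889 = 24.8889

24.8889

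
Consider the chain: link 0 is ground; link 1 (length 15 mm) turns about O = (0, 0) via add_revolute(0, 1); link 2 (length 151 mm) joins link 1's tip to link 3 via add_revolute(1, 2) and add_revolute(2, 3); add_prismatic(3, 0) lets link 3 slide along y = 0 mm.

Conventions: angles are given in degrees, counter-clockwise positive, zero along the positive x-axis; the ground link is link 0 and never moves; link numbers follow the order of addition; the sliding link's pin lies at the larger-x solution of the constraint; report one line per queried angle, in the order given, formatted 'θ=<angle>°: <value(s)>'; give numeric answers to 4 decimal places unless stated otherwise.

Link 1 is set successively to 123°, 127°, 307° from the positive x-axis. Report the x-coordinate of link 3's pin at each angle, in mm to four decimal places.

geometry: r = 15 mm, L = 151 mm, e = 0 mm
θ=123°: crank pin P = (r cos θ, r sin θ) = (-8.169586, 12.580059)
θ=123°: h = r sin θ − e = 12.580059 − 0 = 12.580059
θ=123°: x = r cos θ + √(L² − h²) = -8.169586 + 150.475055 = 142.305469
θ=127°: crank pin P = (r cos θ, r sin θ) = (-9.027225, 11.979533)
θ=127°: h = r sin θ − e = 11.979533 − 0 = 11.979533
θ=127°: x = r cos θ + √(L² − h²) = -9.027225 + 150.524054 = 141.496829
θ=307°: crank pin P = (r cos θ, r sin θ) = (9.027225, -11.979533)
θ=307°: h = r sin θ − e = -11.979533 − 0 = -11.979533
θ=307°: x = r cos θ + √(L² − h²) = 9.027225 + 150.524054 = 159.551279

θ=123°: 142.3055
θ=127°: 141.4968
θ=307°: 159.5513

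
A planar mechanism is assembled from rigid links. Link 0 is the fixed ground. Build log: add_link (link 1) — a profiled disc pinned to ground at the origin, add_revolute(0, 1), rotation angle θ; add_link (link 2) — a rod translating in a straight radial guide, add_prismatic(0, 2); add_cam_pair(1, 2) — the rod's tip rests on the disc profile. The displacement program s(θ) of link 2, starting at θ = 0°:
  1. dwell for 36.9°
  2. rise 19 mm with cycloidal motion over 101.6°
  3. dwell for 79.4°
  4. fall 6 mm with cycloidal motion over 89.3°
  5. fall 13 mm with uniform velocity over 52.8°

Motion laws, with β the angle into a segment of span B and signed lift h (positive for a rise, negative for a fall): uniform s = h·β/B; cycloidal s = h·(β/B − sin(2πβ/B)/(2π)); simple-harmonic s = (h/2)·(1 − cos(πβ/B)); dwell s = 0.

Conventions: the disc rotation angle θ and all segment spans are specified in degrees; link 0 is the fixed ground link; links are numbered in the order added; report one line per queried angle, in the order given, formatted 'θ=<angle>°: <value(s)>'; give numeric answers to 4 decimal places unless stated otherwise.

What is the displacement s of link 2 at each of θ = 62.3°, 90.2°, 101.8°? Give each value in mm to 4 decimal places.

seg 1 [0°–36.9°] dwell: s stays 0.0000
seg 2 [36.9°–138.5°] cycloidal, h=19: θ=62.3° here. β=25.4, B=101.6. 19·(0.2500 − sin(2π·0.2500)/(2π)) = 1.7261 → s = 1.7261
seg 2 [36.9°–138.5°] cycloidal, h=19: θ=90.2° here. β=53.3, B=101.6. 19·(0.5246 − sin(2π·0.5246)/(2π)) = 10.4332 → s = 10.4332
seg 2 [36.9°–138.5°] cycloidal, h=19: θ=101.8° here. β=64.9, B=101.6. 19·(0.6388 − sin(2π·0.6388)/(2π)) = 14.4520 → s = 14.4520

θ=62.3°: 1.7261
θ=90.2°: 10.4332
θ=101.8°: 14.4520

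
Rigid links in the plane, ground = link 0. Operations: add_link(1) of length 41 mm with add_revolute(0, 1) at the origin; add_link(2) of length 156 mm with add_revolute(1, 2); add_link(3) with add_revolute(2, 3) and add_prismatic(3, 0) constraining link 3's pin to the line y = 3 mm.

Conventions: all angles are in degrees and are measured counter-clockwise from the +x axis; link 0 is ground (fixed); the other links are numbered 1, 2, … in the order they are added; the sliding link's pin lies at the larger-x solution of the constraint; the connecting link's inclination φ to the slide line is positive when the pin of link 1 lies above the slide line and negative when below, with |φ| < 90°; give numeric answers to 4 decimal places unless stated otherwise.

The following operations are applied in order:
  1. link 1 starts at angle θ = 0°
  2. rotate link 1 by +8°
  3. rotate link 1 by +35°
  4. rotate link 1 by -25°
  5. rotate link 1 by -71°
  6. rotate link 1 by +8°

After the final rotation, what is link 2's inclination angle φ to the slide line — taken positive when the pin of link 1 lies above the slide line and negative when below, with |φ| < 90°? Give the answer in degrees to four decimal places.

geometry: r = 41 mm, L = 156 mm, e = 3 mm; θ starts at 0°
rotate link 1 by +8°: θ ← 0° +8° = 8°
rotate link 1 by +35°: θ ← 8° +35° = 43°
rotate link 1 by -25°: θ ← 43° -25° = 18°
rotate link 1 by -71°: θ ← 18° -71° = -53°
rotate link 1 by +8°: θ ← -53° +8° = -45°
h = r sin θ − e = -28.991378 − 3 = -31.991378
sin φ = h / L = -31.991378 / 156 = -0.20507294
φ = arcsin(-0.20507294) = -11.833769°

-11.8338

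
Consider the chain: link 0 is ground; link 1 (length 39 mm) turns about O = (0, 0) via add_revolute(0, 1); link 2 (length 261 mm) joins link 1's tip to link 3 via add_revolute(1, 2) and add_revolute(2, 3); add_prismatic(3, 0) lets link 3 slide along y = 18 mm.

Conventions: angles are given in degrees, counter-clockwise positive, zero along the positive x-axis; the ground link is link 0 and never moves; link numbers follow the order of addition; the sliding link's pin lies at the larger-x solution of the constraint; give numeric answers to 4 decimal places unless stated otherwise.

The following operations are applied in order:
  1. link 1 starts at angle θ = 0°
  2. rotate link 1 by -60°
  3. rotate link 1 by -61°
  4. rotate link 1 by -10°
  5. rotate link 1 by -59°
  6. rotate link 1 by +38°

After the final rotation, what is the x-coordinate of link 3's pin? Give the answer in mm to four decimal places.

geometry: r = 39 mm, L = 261 mm, e = 18 mm; θ starts at 0°
rotate link 1 by -60°: θ ← 0° -60° = -60°
rotate link 1 by -61°: θ ← -60° -61° = -121°
rotate link 1 by -10°: θ ← -121° -10° = -131°
rotate link 1 by -59°: θ ← -131° -59° = -190°
rotate link 1 by +38°: θ ← -190° +38° = -152°
crank pin P = (r cos θ, r sin θ) = (-34.434956, -18.309391)
h = r sin θ − e = -18.309391 − 18 = -36.309391
x = r cos θ + √(L² − h²) = -34.434956 + 258.462044 = 224.027088

224.0271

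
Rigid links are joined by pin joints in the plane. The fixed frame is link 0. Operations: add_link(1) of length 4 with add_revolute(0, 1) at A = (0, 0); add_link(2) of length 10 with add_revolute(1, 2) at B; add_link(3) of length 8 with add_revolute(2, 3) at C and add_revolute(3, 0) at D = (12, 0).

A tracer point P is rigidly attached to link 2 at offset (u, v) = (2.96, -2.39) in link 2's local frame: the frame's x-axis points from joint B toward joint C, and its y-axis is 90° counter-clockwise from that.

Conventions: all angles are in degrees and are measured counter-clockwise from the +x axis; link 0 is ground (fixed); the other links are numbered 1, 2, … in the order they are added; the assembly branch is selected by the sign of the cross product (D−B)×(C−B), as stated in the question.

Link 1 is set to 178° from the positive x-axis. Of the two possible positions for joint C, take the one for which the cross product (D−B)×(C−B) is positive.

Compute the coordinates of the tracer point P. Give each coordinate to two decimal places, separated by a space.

A=(0,0), D=(12.00,0)
B = A + 4.00·(cos178°, sin178°) = (-3.9976, 0.1396)
|BD| = 15.9982
circle(B,10.00) ∩ circle(D,8.00): a=9.1242, h=4.0925
  candidates: C₊=(5.1620,4.1523) cross=65.473; C₋=(5.0906,-4.0324) cross=-65.473
  branch + wants cross > 0 → take C=(5.1620,4.1523) (cross=65.473)
ex = (C−B)/|BC| = (0.9160,0.4013); ey = (-0.4013,0.9160)
P = B + 2.96·ex + -2.39·ey = (-0.3273,-0.8618)

-0.33 -0.86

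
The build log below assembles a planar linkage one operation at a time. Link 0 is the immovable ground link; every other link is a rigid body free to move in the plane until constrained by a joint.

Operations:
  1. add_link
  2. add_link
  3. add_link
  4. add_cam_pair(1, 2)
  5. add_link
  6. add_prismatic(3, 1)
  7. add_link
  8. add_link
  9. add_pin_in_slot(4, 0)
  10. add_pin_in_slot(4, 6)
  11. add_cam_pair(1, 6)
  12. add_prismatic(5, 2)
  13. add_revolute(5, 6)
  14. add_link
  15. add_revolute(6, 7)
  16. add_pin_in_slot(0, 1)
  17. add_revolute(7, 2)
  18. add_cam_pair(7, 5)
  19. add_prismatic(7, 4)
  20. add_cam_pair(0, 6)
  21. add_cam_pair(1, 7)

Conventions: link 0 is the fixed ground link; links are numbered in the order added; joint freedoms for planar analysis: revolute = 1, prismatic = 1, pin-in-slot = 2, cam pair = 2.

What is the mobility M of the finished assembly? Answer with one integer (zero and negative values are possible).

L=1 J1=0 J2=0
add link → L=2 J1=0 J2=0
add link → L=3 J1=0 J2=0
add link → L=4 J1=0 J2=0
C@1,2 dof=2 J2 → L=4 J1=0 J2=1
add link → L=5 J1=0 J2=1
P@3,1 dof=1 J1 → L=5 J1=1 J2=1
add link → L=6 J1=1 J2=1
add link → L=7 J1=1 J2=1
PS@4,0 dof=2 J2 → L=7 J1=1 J2=2
PS@4,6 dof=2 J2 → L=7 J1=1 J2=3
C@1,6 dof=2 J2 → L=7 J1=1 J2=4
P@5,2 dof=1 J1 → L=7 J1=2 J2=4
R@5,6 dof=1 J1 → L=7 J1=3 J2=4
add link → L=8 J1=3 J2=4
R@6,7 dof=1 J1 → L=8 J1=4 J2=4
PS@0,1 dof=2 J2 → L=8 J1=4 J2=5
R@7,2 dof=1 J1 → L=8 J1=5 J2=5
C@7,5 dof=2 J2 → L=8 J1=5 J2=6
P@7,4 dof=1 J1 → L=8 J1=6 J2=6
C@0,6 dof=2 J2 → L=8 J1=6 J2=7
C@1,7 dof=2 J2 → L=8 J1=6 J2=8
M=3(L−1)−2J1−J2=3·7−2·6−8=1

M = 1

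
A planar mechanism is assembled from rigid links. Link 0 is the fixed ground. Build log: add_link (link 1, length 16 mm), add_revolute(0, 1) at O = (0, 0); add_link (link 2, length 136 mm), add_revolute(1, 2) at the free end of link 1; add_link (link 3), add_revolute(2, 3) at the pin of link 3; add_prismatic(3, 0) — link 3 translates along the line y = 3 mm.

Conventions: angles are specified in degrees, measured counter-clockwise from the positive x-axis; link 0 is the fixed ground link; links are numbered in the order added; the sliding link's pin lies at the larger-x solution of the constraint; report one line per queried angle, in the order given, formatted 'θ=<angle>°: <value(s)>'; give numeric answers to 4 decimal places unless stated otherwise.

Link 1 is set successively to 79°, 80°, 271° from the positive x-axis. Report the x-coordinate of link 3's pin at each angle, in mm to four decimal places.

geometry: r = 16 mm, L = 136 mm, e = 3 mm
θ=79°: crank pin P = (r cos θ, r sin θ) = (3.052944, 15.706035)
θ=79°: h = r sin θ − e = 15.706035 − 3 = 12.706035
θ=79°: x = r cos θ + √(L² − h²) = 3.052944 + 135.405157 = 138.458101
θ=80°: crank pin P = (r cos θ, r sin θ) = (2.778371, 15.756924)
θ=80°: h = r sin θ − e = 15.756924 − 3 = 12.756924
θ=80°: x = r cos θ + √(L² − h²) = 2.778371 + 135.400373 = 138.178743
θ=271°: crank pin P = (r cos θ, r sin θ) = (0.279239, -15.997563)
θ=271°: h = r sin θ − e = -15.997563 − 3 = -18.997563
θ=271°: x = r cos θ + √(L² − h²) = 0.279239 + 134.666598 = 134.945836

θ=79°: 138.4581
θ=80°: 138.1787
θ=271°: 134.9458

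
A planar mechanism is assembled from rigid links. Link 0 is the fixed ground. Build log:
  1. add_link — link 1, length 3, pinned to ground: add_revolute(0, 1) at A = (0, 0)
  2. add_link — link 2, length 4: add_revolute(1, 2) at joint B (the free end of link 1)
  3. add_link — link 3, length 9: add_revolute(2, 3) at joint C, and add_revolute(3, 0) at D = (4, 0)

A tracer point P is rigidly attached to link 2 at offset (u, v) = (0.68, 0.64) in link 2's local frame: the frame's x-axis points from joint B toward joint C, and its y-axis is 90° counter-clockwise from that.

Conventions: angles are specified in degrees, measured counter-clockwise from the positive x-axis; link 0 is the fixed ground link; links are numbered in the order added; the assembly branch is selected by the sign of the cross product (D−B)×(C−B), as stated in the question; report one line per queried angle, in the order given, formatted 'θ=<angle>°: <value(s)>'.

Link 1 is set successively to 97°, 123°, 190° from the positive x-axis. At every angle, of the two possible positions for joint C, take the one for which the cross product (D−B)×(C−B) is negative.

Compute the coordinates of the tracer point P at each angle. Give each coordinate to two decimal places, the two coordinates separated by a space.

A=(0,0), D=(4.00,0)
θ=97°: B = A + 3.00·(cos97°, sin97°) = (-0.3656, 2.9776)
θ=97°: |BD| = 5.2844
θ=97°: circle(B,4.00) ∩ circle(D,9.00): a=-3.5080, h=1.9220
θ=97°:   candidates: C₊=(-2.1807,6.5421) cross=10.157; C₋=(-4.3467,3.3665) cross=-10.157
θ=97°:   branch - wants cross < 0 → take C=(-4.3467,3.3665) (cross=-10.157)
θ=97°: ex = (C−B)/|BC| = (-0.9953,0.0972); ey = (-0.0972,-0.9953)
θ=97°: P = B + 0.68·ex + 0.64·ey = (-1.1046,2.4068)
θ=123°: B = A + 3.00·(cos123°, sin123°) = (-1.6339, 2.5160)
θ=123°: |BD| = 6.1702
θ=123°: circle(B,4.00) ∩ circle(D,9.00): a=-2.1822, h=3.3523
θ=123°:   candidates: C₊=(-2.2594,6.4668) cross=20.685; C₋=(-4.9934,0.3449) cross=-20.685
θ=123°:   branch - wants cross < 0 → take C=(-4.9934,0.3449) (cross=-20.685)
θ=123°: ex = (C−B)/|BC| = (-0.8399,-0.5428); ey = (0.5428,-0.8399)
θ=123°: P = B + 0.68·ex + 0.64·ey = (-1.8576,1.6094)
θ=190°: B = A + 3.00·(cos190°, sin190°) = (-2.9544, -0.5209)
θ=190°: |BD| = 6.9739
θ=190°: circle(B,4.00) ∩ circle(D,9.00): a=-1.1733, h=3.8241
θ=190°:   candidates: C₊=(-4.4101,3.2048) cross=26.669; C₋=(-3.8388,-4.4220) cross=-26.669
θ=190°:   branch - wants cross < 0 → take C=(-3.8388,-4.4220) (cross=-26.669)
θ=190°: ex = (C−B)/|BC| = (-0.2211,-0.9753); ey = (0.9753,-0.2211)
θ=190°: P = B + 0.68·ex + 0.64·ey = (-2.4806,-1.3256)

θ=97°: -1.10 2.41
θ=123°: -1.86 1.61
θ=190°: -2.48 -1.33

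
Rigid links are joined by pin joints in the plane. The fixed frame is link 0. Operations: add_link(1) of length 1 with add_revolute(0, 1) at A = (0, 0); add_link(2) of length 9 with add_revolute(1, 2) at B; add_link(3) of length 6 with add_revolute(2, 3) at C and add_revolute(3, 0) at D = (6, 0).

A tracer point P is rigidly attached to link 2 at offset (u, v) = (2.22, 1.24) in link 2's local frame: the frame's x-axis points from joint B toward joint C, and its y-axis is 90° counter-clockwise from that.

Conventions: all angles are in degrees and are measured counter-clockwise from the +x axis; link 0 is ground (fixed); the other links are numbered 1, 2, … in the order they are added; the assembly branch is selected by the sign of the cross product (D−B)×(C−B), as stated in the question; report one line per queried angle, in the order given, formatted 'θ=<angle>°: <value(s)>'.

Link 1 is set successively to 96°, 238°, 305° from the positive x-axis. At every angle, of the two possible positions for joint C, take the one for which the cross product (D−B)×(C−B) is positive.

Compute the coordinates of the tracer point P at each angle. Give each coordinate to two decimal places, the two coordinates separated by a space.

A=(0,0), D=(6.00,0)
θ=96°: B = A + 1.00·(cos96°, sin96°) = (-0.1045, 0.9945)
θ=96°: |BD| = 6.1850
θ=96°: circle(B,9.00) ∩ circle(D,6.00): a=6.7303, h=5.9752
θ=96°:   candidates: C₊=(7.4990,5.8097) cross=36.956; C₋=(5.5774,-5.9851) cross=-36.956
θ=96°:   branch + wants cross > 0 → take C=(7.4990,5.8097) (cross=36.956)
θ=96°: ex = (C−B)/|BC| = (0.8448,0.5350); ey = (-0.5350,0.8448)
θ=96°: P = B + 2.22·ex + 1.24·ey = (1.1076,3.2299)
θ=238°: B = A + 1.00·(cos238°, sin238°) = (-0.5299, -0.8480)
θ=238°: |BD| = 6.5848
θ=238°: circle(B,9.00) ∩ circle(D,6.00): a=6.7094, h=5.9987
θ=238°:   candidates: C₊=(5.3510,5.9648) cross=39.500; C₋=(6.8961,-5.9327) cross=-39.500
θ=238°:   branch + wants cross > 0 → take C=(5.3510,5.9648) (cross=39.500)
θ=238°: ex = (C−B)/|BC| = (0.6534,0.7570); ey = (-0.7570,0.6534)
θ=238°: P = B + 2.22·ex + 1.24·ey = (-0.0180,1.6427)
θ=305°: B = A + 1.00·(cos305°, sin305°) = (0.5736, -0.8192)
θ=305°: |BD| = 5.4879
θ=305°: circle(B,9.00) ∩ circle(D,6.00): a=6.8439, h=5.8448
θ=305°:   candidates: C₊=(6.4684,5.9817) cross=32.076; C₋=(8.2132,-5.5769) cross=-32.076
θ=305°:   branch + wants cross > 0 → take C=(6.4684,5.9817) (cross=32.076)
θ=305°: ex = (C−B)/|BC| = (0.6550,0.7556); ey = (-0.7556,0.6550)
θ=305°: P = B + 2.22·ex + 1.24·ey = (1.0906,1.6706)

θ=96°: 1.11 3.23
θ=238°: -0.02 1.64
θ=305°: 1.09 1.67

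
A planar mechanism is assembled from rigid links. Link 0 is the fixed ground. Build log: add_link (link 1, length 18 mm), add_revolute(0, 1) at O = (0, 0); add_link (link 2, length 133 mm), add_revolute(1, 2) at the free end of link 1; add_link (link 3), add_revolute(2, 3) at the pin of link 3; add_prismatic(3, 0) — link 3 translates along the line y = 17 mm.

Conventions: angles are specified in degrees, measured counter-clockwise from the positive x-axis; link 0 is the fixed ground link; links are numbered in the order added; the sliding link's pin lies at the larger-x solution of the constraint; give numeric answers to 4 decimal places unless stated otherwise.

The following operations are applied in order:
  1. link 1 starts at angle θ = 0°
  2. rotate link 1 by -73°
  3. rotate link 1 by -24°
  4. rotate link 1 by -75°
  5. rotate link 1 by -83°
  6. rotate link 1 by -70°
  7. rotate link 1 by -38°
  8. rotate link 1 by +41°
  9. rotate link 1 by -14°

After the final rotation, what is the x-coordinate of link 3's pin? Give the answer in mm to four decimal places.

geometry: r = 18 mm, L = 133 mm, e = 17 mm; θ starts at 0°
rotate link 1 by -73°: θ ← 0° -73° = -73°
rotate link 1 by -24°: θ ← -73° -24° = -97°
rotate link 1 by -75°: θ ← -97° -75° = -172°
rotate link 1 by -83°: θ ← -172° -83° = -255°
rotate link 1 by -70°: θ ← -255° -70° = -325°
rotate link 1 by -38°: θ ← -325° -38° = -363°
rotate link 1 by +41°: θ ← -363° +41° = -322°
rotate link 1 by -14°: θ ← -322° -14° = -336°
crank pin P = (r cos θ, r sin θ) = (16.443818, 7.321260)
h = r sin θ − e = 7.321260 − 17 = -9.678740
x = r cos θ + √(L² − h²) = 16.443818 + 132.647360 = 149.091178

149.0912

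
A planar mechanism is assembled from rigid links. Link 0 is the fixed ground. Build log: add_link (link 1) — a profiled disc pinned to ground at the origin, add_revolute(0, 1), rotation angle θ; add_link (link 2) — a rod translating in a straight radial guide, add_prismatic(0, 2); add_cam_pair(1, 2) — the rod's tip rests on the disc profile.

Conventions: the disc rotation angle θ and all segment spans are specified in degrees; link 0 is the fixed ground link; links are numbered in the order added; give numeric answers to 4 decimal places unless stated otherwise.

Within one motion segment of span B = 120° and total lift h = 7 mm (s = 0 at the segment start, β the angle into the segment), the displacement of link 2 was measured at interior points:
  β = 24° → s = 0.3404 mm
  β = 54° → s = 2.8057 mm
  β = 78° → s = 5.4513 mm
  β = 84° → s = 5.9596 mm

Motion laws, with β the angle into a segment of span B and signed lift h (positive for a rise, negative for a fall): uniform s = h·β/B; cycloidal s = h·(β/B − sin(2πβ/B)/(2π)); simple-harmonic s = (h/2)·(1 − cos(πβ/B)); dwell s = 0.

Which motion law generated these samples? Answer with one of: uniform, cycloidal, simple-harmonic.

candidates at β/B = r: uniform s = h·r (linear in β); cycloidal s = h·(r − sin(2πr)/(2π)); simple-harmonic s = (h/2)(1 − cos(πr))
β=24°: printed 0.3404 | uniform 1.4000, cycloidal 0.3404, simple-harmonic 0.6684
β=54°: printed 2.8057 | uniform 3.1500, cycloidal 2.8057, simple-harmonic 2.9525
β=78°: printed 5.4513 | uniform 4.5500, cycloidal 5.4513, simple-harmonic 5.0890
β=84°: printed 5.9596 | uniform 4.9000, cycloidal 5.9596, simple-harmonic 5.5572
only one law matches every sample → cycloidal

cycloidal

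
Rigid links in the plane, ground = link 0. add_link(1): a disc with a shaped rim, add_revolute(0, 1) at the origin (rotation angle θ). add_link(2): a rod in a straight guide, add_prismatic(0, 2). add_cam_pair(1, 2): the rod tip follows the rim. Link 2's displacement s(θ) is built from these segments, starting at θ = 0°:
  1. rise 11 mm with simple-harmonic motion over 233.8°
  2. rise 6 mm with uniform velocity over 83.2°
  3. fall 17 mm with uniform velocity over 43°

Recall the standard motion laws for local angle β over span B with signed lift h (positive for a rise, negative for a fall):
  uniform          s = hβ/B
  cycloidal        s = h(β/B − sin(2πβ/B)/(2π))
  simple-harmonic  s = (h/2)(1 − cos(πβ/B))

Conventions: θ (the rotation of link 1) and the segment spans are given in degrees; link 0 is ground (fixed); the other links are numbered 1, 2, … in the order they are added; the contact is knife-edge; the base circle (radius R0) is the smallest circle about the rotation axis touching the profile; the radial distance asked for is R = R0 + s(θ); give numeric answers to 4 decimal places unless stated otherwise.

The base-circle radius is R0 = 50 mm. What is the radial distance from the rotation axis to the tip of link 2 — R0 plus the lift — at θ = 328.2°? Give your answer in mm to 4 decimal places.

segment 1 (0° to 233.8°, simple-harmonic, h = 11) is passed completely: s = 0.0000 + (11) = 11.0000
segment 2 (233.8° to 317°, uniform, h = 6) is passed completely: s = 11.0000 + (6) = 17.0000
θ = 328.2° falls in segment 3 (317° to 360°, uniform, h = -17): β = 328.2 − 317 = 11.2°, B = 43°; Δs = -17·11.2/43 = -4.4279; s = 17.0000 − 4.4279 = 12.5721
R = R0 + s = 50 + 12.5721 = 62.5721

62.5721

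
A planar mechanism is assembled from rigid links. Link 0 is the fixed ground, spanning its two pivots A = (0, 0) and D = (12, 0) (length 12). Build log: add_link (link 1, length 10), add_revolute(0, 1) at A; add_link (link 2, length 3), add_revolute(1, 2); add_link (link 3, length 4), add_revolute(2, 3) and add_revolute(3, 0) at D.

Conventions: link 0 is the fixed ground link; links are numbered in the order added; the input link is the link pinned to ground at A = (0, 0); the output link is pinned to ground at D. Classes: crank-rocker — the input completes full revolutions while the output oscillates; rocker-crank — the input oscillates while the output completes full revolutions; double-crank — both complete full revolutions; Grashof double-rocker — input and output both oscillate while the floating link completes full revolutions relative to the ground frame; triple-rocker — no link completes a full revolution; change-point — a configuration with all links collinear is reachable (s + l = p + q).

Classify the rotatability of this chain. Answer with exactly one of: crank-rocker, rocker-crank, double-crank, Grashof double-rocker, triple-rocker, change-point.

lengths: ground=12, input=10, coupler=3, output=4
sorted: s=3 (shortest), l=12 (longest), p+q=14
s + l = 15 vs p + q = 14
s + l > p + q → non-Grashof → no link fully rotates → triple-rocker

triple-rocker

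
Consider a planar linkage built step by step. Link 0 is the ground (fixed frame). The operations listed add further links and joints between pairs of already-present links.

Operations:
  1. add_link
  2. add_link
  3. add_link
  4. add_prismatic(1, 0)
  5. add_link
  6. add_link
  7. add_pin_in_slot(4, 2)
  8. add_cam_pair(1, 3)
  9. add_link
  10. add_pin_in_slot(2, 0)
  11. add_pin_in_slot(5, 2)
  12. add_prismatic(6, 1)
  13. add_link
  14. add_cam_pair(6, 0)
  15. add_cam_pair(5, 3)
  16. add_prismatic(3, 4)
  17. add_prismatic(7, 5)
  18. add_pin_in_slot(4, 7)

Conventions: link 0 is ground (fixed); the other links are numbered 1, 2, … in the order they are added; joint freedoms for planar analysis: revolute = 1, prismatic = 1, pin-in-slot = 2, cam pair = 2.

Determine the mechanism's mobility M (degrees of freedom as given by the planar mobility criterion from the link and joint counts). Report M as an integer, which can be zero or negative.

ground; <1,0,0>
#1 <2,0,0>
#2 <3,0,0>
#3 <4,0,0>
P:1↔0 J1 <4,1,0>
#4 <5,1,0>
#5 <6,1,0>
PS:4↔2 J2 <6,1,1>
C:1↔3 J2 <6,1,2>
#6 <7,1,2>
PS:2↔0 J2 <7,1,3>
PS:5↔2 J2 <7,1,4>
P:6↔1 J1 <7,2,4>
#7 <8,2,4>
C:6↔0 J2 <8,2,5>
C:5↔3 J2 <8,2,6>
P:3↔4 J1 <8,3,6>
P:7↔5 J1 <8,4,6>
PS:4↔7 J2 <8,4,7>
3×7 − 2×4 − 1×7 = 6

M = 6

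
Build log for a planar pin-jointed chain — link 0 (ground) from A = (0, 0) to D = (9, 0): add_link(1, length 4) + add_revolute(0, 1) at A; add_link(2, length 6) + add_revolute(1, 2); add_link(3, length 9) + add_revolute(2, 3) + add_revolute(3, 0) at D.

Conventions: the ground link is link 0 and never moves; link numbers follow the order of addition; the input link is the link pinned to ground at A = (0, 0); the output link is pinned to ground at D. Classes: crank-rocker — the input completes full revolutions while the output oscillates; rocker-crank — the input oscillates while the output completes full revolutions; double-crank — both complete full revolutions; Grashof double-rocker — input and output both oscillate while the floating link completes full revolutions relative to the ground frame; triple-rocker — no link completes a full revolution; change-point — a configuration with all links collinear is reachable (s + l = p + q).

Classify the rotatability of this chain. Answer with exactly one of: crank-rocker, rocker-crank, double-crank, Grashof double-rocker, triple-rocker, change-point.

lengths: ground=9, input=4, coupler=6, output=9
sorted: s=4 (shortest), l=9 (longest), p+q=15
s + l = 13 vs p + q = 15
s + l < p + q (Grashof) with shortest = input link → crank-rocker

crank-rocker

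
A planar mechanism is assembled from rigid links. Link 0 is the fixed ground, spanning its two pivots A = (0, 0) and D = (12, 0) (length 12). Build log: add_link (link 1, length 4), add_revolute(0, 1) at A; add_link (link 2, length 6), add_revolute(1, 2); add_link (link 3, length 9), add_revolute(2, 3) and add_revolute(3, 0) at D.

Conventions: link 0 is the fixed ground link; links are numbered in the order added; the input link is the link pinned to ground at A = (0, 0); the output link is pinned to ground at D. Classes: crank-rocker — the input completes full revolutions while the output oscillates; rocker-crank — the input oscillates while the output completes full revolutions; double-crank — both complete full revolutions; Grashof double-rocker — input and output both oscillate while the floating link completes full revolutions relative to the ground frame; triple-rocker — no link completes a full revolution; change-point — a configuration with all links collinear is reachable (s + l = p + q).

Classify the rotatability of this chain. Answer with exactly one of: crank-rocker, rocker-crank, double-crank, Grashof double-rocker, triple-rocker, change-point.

lengths: ground=12, input=4, coupler=6, output=9
sorted: s=4 (shortest), l=12 (longest), p+q=15
s + l = 16 vs p + q = 15
s + l > p + q → non-Grashof → no link fully rotates → triple-rocker

triple-rocker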